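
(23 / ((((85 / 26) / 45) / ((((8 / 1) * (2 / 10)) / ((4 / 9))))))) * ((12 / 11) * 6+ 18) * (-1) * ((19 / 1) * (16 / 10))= -795158208 / 935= -850436.59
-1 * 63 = -63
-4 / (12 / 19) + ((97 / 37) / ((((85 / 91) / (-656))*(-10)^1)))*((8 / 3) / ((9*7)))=1.46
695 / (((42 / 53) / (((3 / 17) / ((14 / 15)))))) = 552525 / 3332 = 165.82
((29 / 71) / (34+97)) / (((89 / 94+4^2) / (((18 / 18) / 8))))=1363 / 59265972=0.00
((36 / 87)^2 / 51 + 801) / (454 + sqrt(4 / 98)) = 127379984235 / 72197576777- 80163615* sqrt(2) / 144395153554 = 1.76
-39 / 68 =-0.57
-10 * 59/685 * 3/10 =-177/685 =-0.26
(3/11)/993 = 1/3641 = 0.00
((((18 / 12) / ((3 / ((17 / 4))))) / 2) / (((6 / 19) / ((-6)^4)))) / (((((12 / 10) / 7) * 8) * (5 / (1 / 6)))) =6783 / 64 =105.98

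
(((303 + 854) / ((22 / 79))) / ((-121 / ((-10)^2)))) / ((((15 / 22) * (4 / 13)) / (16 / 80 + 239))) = -1421133844 / 363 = -3914969.27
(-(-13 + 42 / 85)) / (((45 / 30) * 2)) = 1063 / 255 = 4.17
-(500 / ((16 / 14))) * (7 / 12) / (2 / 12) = -6125 / 4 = -1531.25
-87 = -87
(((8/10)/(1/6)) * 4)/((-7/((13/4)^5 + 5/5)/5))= -1116951/224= -4986.39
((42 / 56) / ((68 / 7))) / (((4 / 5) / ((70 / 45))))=245 / 1632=0.15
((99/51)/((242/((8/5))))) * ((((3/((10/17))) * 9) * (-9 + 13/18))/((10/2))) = -1341/1375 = -0.98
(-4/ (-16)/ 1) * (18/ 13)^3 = 1458/ 2197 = 0.66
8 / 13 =0.62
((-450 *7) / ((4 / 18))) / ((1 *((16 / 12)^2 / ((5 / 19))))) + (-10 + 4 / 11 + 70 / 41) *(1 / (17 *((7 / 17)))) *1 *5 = -2019206895 / 959728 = -2103.94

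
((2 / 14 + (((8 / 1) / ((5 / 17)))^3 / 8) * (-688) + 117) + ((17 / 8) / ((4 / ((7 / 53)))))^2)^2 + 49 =18970161449420658783189692985689 / 6334604394496000000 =2994687634464.34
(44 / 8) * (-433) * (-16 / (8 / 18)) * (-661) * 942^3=-47370422089018512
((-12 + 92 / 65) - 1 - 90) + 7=-6148 / 65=-94.58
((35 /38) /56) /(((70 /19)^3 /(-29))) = -10469 /1097600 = -0.01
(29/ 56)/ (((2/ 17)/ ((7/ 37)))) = 493/ 592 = 0.83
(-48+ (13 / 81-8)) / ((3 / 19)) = -85937 / 243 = -353.65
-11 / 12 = -0.92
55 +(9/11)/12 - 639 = -25693/44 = -583.93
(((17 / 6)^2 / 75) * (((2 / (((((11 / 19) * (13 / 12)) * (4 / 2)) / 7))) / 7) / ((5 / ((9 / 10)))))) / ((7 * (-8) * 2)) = -5491 / 20020000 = -0.00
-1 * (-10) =10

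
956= 956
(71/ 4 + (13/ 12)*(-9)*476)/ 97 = -18493/ 388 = -47.66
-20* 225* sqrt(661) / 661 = -4500* sqrt(661) / 661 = -175.03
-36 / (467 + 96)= -36 / 563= -0.06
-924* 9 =-8316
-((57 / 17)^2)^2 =-10556001 / 83521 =-126.39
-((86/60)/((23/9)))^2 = -16641/52900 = -0.31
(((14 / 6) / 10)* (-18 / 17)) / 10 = -21 / 850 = -0.02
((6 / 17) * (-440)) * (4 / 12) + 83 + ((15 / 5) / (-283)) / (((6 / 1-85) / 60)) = 11874627 / 380069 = 31.24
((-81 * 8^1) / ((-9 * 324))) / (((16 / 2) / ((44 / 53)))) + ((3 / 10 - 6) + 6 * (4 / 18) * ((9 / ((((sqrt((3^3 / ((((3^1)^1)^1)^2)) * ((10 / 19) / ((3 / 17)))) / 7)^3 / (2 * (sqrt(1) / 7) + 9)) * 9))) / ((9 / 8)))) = -27079 / 4770 + 96824 * sqrt(3230) / 39015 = 135.37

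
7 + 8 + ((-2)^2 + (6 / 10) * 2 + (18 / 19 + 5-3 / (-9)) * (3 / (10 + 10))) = 4017 / 190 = 21.14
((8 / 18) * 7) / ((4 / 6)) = 14 / 3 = 4.67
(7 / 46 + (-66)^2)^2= 40153346689 / 2116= 18976061.76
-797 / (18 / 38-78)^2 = -287717 / 2169729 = -0.13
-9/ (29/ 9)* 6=-486/ 29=-16.76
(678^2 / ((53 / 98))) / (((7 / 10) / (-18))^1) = -1158403680 / 53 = -21856673.21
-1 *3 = -3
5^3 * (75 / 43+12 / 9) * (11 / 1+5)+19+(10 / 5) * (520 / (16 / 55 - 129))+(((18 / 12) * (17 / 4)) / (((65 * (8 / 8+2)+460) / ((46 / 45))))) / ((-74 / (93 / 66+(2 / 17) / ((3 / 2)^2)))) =1080762863697091411 / 175278976369200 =6165.96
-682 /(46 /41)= -13981 /23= -607.87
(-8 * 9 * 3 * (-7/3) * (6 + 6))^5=8092056612627283968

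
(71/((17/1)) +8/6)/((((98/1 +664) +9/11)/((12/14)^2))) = 12364/2329901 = 0.01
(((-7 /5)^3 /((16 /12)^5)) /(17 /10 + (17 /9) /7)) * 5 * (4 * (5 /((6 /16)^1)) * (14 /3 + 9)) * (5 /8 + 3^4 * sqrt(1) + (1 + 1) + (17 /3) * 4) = -20340962271 /158848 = -128053.00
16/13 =1.23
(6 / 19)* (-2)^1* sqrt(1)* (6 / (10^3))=-9 / 2375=-0.00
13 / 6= 2.17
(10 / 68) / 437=5 / 14858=0.00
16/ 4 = 4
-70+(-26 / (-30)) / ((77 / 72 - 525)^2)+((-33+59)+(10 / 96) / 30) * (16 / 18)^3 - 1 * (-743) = 32269768279075469 / 46682326234845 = 691.26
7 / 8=0.88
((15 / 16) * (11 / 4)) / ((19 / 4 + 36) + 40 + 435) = 165 / 33008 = 0.00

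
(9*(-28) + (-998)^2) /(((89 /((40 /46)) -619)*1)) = -1927.32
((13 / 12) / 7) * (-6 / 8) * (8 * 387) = -5031 / 14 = -359.36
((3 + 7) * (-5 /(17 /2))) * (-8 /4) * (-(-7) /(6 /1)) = 700 /51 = 13.73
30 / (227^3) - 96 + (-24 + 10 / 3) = -4093978960 / 35091249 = -116.67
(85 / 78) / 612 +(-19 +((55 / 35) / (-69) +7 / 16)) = -16802749 / 904176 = -18.58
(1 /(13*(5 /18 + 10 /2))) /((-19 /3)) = -54 /23465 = -0.00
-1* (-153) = 153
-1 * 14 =-14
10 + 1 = 11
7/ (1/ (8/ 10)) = 28/ 5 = 5.60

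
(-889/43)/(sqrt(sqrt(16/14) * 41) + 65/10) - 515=-515 - 889/(43 * (13/2 + 14^(3/4) * (7 * sqrt(41))/49))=-516.58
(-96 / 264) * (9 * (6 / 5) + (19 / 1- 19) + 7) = -356 / 55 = -6.47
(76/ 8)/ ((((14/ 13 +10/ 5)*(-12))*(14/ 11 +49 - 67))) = 0.02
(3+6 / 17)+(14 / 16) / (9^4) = 2991935 / 892296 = 3.35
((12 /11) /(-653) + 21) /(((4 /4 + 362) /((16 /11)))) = 804432 /9560573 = 0.08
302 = 302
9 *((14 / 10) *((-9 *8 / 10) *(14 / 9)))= -141.12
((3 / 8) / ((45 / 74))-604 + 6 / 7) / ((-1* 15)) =40.17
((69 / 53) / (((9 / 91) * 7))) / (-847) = -299 / 134673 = -0.00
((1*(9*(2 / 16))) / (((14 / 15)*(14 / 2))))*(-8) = -135 / 98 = -1.38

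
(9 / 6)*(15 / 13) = 45 / 26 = 1.73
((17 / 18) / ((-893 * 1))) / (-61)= 17 / 980514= 0.00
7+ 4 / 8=15 / 2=7.50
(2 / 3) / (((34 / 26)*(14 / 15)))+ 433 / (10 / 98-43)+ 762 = 188216963 / 250138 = 752.45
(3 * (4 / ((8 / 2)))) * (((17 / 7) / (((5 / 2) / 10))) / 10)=102 / 35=2.91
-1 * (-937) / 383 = 937 / 383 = 2.45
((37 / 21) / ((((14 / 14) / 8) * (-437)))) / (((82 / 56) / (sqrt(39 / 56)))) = -296 * sqrt(546) / 376257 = -0.02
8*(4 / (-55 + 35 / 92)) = -2944 / 5025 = -0.59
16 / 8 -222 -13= -233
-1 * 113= -113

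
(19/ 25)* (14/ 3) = 266/ 75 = 3.55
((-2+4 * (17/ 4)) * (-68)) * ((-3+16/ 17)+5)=-3000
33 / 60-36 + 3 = -32.45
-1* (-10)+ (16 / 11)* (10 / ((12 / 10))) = 730 / 33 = 22.12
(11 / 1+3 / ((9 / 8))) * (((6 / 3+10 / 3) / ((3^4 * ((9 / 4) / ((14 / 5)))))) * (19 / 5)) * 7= 29.79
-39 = -39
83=83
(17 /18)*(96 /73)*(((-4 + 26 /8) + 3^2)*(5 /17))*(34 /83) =7480 /6059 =1.23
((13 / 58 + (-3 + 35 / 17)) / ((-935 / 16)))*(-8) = -45248 / 460955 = -0.10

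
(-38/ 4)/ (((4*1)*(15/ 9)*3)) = -19/ 40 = -0.48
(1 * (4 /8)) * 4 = 2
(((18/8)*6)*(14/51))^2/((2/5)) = 34.33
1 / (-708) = -1 / 708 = -0.00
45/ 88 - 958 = -84259/ 88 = -957.49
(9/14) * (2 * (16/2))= 72/7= 10.29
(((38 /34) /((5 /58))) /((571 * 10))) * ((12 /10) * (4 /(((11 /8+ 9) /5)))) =105792 /20142025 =0.01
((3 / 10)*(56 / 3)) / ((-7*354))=-2 / 885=-0.00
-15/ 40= -0.38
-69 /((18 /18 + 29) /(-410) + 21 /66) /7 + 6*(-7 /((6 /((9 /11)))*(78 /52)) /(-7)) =-39.69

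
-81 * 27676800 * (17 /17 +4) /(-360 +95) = 2241820800 /53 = 42298505.66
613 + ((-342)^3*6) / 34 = -119994643 / 17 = -7058508.41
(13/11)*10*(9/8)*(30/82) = 8775/1804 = 4.86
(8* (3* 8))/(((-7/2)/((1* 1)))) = -384/7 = -54.86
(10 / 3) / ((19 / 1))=10 / 57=0.18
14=14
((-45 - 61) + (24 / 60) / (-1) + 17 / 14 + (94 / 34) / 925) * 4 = -46311954 / 110075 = -420.73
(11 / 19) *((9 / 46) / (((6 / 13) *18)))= 143 / 10488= 0.01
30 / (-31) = -30 / 31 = -0.97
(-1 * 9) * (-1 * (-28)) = -252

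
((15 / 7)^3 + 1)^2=13823524 / 117649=117.50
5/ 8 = 0.62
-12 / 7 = -1.71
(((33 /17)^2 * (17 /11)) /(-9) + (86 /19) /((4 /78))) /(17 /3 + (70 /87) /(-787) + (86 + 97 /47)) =15178436150 /16237504899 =0.93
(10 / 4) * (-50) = -125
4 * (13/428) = 13/107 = 0.12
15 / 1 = 15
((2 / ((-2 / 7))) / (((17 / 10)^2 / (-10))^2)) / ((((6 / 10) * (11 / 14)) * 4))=-122500000 / 2756193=-44.45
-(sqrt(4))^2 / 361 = -4 / 361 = -0.01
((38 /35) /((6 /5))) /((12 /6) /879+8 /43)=239381 /49826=4.80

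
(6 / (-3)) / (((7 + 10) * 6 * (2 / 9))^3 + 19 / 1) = -54 / 314945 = -0.00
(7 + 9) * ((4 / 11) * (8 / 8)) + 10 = 174 / 11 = 15.82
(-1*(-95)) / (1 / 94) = 8930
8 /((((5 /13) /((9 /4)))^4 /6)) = 562166163 /10000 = 56216.62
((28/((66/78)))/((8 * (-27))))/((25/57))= -1729/4950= -0.35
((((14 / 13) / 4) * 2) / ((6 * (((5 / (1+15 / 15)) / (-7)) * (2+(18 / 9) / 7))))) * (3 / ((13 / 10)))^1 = -343 / 1352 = -0.25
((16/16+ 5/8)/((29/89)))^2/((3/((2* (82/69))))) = 19.70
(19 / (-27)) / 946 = -19 / 25542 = -0.00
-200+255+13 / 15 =838 / 15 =55.87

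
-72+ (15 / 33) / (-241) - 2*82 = -625641 / 2651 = -236.00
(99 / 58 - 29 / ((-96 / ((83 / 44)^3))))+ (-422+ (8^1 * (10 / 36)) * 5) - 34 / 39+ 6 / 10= -407.43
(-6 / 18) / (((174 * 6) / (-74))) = 0.02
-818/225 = -3.64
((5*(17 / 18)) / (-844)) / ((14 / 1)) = -85 / 212688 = -0.00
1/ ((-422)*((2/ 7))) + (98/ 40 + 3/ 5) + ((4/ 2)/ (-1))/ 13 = 39607/ 13715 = 2.89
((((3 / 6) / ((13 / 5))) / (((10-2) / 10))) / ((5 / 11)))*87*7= 33495 / 104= 322.07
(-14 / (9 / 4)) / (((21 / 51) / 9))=-136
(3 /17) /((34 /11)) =33 /578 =0.06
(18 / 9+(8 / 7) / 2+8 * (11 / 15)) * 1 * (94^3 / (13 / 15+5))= 91987178 / 77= 1194638.68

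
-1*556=-556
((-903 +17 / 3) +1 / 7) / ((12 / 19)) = -357979 / 252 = -1420.55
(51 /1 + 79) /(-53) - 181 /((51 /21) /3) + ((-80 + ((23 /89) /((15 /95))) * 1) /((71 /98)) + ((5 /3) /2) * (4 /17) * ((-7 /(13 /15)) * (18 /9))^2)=-817008467105 /2886563433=-283.04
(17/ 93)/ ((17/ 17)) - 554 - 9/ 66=-1133389/ 2046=-553.95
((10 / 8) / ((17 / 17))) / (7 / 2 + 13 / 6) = 15 / 68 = 0.22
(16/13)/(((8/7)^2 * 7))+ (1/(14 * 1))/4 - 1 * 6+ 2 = -2801/728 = -3.85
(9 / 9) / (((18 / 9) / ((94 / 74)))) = 47 / 74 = 0.64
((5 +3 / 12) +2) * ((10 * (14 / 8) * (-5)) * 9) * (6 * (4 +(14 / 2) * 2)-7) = -4613175 / 8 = -576646.88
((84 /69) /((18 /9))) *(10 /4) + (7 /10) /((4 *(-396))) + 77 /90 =19243 /8096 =2.38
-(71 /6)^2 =-5041 /36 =-140.03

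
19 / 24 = 0.79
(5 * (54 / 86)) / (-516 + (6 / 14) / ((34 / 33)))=-10710 / 1758829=-0.01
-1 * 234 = -234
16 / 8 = 2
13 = 13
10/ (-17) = -0.59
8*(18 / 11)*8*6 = 6912 / 11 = 628.36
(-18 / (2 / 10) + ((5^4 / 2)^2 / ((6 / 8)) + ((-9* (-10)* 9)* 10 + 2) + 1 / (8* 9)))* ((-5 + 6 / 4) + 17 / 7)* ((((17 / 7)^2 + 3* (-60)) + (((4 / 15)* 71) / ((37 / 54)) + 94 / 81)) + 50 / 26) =121615658732095 / 5727267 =21234501.33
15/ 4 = 3.75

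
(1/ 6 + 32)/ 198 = 193/ 1188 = 0.16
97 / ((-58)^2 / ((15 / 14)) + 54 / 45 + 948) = 0.02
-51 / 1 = -51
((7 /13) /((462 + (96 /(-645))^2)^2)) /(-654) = -14957254375 /3877935117388619352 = -0.00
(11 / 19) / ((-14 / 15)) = -165 / 266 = -0.62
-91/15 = -6.07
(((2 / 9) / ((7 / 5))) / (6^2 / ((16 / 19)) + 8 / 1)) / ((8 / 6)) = 10 / 4263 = 0.00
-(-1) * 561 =561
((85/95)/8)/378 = 0.00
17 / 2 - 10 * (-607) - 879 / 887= 10781501 / 1774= 6077.51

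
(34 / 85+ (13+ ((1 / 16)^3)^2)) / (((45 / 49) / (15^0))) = 6119955597 / 419430400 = 14.59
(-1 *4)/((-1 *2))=2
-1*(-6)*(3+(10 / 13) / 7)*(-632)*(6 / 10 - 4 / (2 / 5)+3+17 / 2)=-24764.68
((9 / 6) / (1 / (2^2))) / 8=3 / 4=0.75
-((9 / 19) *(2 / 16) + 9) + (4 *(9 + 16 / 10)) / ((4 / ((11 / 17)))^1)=-28429 / 12920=-2.20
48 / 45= 16 / 15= 1.07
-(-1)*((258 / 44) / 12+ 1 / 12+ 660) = 174391 / 264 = 660.57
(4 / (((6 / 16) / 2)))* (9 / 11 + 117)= 27648 / 11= 2513.45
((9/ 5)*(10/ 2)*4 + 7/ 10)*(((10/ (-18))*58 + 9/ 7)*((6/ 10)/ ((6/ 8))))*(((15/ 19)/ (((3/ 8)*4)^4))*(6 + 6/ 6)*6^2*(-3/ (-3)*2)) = -71388.87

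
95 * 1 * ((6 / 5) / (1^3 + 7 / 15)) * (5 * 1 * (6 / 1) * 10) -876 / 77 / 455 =816951624 / 35035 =23318.16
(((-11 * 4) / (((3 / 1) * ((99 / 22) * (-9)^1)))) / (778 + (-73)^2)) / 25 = 88 / 37100025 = 0.00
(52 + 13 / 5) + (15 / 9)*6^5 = 13014.60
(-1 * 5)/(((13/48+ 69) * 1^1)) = -48/665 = -0.07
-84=-84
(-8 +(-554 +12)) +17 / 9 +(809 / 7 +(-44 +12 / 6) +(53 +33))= -388.54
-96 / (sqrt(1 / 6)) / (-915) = 32 * sqrt(6) / 305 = 0.26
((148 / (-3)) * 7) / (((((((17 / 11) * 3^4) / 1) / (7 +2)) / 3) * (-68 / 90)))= 28490 / 289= 98.58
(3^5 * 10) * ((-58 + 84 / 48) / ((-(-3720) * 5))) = -3645 / 496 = -7.35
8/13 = 0.62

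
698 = 698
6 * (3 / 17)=18 / 17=1.06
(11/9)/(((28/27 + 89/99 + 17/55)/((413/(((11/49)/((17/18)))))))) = 18921595/20004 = 945.89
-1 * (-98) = 98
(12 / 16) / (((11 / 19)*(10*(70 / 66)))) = 171 / 1400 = 0.12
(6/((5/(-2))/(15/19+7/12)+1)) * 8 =-15024/257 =-58.46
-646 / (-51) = 38 / 3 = 12.67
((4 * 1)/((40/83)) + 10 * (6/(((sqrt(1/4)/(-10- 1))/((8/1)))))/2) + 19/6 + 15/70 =-1106347/210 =-5268.32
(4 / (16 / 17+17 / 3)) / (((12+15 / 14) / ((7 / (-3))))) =-0.11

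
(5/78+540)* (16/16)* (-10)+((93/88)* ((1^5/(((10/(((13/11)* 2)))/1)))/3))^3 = -23880639727417747/4421816256000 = -5400.64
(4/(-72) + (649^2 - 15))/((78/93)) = 235021757/468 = 502183.24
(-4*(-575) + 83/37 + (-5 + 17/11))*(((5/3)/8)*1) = 1559345/3256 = 478.91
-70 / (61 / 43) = -3010 / 61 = -49.34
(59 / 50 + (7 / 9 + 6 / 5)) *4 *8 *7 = 159152 / 225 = 707.34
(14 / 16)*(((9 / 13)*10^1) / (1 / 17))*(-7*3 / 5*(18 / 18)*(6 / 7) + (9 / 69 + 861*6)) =635843061 / 1196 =531641.36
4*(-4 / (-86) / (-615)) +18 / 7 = 475954 / 185115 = 2.57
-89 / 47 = -1.89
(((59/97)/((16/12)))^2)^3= 30749609024289/3411853332189184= 0.01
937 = 937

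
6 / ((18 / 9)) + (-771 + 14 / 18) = -6905 / 9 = -767.22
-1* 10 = -10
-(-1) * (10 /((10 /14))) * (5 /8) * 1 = 35 /4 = 8.75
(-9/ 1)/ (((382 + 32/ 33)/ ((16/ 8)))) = -297/ 6319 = -0.05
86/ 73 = 1.18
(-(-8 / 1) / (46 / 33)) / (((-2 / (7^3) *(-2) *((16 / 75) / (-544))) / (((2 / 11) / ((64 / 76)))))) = -24927525 / 92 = -270951.36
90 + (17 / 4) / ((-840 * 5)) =90.00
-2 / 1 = -2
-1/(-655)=1/655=0.00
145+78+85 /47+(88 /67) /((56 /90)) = 5001984 /22043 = 226.92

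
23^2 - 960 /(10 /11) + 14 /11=-5783 /11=-525.73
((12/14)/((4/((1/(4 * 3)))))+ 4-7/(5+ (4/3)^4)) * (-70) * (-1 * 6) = 1754595/1322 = 1327.23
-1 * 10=-10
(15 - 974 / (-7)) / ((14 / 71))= 76609 / 98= 781.72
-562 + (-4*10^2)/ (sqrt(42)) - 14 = -576 - 200*sqrt(42)/ 21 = -637.72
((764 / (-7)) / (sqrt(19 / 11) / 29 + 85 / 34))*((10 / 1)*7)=-706776400 / 231199 + 886240*sqrt(209) / 231199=-3001.59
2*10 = 20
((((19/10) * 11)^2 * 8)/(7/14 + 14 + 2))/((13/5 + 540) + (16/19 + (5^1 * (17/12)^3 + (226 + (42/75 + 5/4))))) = 173834496/644712103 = 0.27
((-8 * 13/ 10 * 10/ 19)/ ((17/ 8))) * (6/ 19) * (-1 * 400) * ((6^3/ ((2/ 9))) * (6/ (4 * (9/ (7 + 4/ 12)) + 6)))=1067489280/ 6137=173943.18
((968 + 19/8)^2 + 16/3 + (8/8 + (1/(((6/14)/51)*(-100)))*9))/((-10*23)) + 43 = -4472319667/1104000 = -4051.01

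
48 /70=24 /35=0.69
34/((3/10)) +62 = 526/3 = 175.33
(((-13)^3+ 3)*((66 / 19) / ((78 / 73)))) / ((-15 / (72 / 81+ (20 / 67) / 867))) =14369093992 / 33982065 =422.84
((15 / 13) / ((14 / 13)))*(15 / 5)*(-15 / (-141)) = 225 / 658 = 0.34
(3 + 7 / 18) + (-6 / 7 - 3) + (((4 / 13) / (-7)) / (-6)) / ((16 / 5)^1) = -0.47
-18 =-18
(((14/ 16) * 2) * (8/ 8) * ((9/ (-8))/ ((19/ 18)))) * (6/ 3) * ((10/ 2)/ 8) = -2835/ 1216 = -2.33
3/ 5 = 0.60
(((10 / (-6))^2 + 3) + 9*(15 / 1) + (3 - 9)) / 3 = 1213 / 27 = 44.93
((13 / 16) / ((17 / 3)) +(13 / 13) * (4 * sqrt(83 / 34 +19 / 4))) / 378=13 / 34272 +sqrt(8313) / 3213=0.03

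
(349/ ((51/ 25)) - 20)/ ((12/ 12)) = 7705/ 51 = 151.08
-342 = -342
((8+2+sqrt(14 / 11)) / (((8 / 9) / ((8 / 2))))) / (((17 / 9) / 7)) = 185.58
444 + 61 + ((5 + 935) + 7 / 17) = 24572 / 17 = 1445.41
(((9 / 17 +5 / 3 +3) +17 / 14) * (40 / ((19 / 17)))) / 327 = 91540 / 130473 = 0.70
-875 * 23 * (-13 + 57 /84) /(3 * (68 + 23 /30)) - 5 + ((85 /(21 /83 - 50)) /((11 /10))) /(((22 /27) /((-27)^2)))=-397313895245 /2061386734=-192.74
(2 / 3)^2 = 4 / 9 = 0.44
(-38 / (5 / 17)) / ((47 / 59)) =-38114 / 235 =-162.19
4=4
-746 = -746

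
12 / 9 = 1.33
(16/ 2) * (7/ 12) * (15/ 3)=70/ 3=23.33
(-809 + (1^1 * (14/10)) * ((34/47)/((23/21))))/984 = -4367647/5318520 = -0.82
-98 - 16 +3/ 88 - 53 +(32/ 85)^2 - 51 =-138492613/ 635800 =-217.82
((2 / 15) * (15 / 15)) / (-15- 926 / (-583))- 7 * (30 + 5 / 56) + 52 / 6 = -189502793 / 938280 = -201.97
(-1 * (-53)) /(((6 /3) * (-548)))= -53 /1096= -0.05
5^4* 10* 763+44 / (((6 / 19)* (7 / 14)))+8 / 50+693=357729137 / 75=4769721.83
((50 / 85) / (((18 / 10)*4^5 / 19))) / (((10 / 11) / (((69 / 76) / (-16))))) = -1265 / 3342336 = -0.00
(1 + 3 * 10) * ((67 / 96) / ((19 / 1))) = 2077 / 1824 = 1.14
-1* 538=-538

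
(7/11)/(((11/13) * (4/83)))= 7553/484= 15.61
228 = 228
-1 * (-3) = 3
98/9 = 10.89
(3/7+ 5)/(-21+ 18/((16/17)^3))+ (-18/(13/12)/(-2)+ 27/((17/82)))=21255326/143871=147.74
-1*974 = -974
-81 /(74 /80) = -3240 /37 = -87.57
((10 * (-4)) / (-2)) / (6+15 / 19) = 380 / 129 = 2.95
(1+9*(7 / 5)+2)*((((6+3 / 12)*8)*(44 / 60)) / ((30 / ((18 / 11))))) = 156 / 5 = 31.20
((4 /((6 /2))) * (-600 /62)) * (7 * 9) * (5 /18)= -7000 /31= -225.81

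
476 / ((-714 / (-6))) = 4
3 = 3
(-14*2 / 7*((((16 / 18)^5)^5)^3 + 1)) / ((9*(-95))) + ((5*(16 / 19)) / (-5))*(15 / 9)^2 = -738496800450540100752584404437465805639154919280731675410528224153407511276 / 316340154705033561850619168996200630779434500833213142611982666532994752895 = -2.33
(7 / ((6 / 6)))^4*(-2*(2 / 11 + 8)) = -432180 / 11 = -39289.09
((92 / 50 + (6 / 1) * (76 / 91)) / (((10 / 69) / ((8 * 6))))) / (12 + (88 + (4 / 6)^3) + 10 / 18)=696881232 / 30974125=22.50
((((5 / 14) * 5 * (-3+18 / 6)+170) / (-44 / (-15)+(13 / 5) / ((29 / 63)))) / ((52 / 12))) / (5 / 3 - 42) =-665550 / 5872009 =-0.11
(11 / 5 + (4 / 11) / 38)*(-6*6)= -83124 / 1045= -79.54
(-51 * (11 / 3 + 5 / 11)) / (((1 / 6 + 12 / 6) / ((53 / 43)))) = -735216 / 6149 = -119.57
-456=-456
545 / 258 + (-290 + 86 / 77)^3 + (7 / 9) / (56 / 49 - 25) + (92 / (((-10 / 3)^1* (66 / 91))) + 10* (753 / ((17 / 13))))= -24102572.00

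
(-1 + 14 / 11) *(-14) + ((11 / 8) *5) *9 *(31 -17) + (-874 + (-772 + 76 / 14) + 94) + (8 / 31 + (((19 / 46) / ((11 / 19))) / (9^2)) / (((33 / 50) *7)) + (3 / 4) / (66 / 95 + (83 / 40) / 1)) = -168938635043771 / 247127628132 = -683.61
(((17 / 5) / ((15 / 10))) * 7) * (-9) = -714 / 5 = -142.80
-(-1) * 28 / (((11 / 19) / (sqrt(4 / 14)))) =25.85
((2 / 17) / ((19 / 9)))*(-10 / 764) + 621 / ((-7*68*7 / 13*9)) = -0.27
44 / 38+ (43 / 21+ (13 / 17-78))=-502144 / 6783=-74.03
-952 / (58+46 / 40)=-2720 / 169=-16.09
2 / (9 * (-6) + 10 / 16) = -16 / 427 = -0.04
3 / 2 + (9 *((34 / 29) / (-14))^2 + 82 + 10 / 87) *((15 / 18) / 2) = 53022421 / 1483524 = 35.74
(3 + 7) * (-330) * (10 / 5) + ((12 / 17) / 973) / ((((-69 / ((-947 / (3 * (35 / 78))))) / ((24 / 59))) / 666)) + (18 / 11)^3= -6894634719625008 / 1045653292145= -6593.61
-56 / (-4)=14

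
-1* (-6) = 6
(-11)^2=121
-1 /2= -0.50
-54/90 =-3/5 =-0.60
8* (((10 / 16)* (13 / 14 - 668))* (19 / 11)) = -80655 / 14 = -5761.07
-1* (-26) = 26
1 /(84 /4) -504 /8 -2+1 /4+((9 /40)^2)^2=-3478262219 /53760000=-64.70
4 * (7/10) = 14/5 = 2.80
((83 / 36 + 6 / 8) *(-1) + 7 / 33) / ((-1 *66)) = 563 / 13068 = 0.04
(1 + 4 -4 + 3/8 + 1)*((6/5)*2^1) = 5.70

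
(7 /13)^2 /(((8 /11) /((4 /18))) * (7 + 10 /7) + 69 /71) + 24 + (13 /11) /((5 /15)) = 7997229932 /290221503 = 27.56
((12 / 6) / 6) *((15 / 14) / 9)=5 / 126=0.04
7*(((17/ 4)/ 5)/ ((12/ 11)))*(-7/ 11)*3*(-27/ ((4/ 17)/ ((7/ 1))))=2676429/ 320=8363.84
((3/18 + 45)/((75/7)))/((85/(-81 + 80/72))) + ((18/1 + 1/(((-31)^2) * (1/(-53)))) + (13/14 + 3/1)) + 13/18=43151061439/2315769750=18.63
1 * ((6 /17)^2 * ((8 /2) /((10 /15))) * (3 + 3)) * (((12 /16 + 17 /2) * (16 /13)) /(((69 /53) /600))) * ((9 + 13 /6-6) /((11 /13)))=10504684800 /73117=143669.53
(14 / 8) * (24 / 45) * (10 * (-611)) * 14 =-239512 / 3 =-79837.33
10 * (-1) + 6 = -4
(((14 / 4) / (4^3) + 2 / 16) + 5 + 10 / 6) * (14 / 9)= 18403 / 1728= 10.65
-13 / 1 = -13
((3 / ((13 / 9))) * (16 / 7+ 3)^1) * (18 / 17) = 17982 / 1547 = 11.62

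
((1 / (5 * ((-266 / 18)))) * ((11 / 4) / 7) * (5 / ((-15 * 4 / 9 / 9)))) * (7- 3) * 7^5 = 916839 / 380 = 2412.73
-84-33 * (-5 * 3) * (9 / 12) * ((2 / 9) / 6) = -281 / 4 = -70.25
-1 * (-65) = 65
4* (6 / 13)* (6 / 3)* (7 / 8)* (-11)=-462 / 13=-35.54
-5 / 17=-0.29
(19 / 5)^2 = 361 / 25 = 14.44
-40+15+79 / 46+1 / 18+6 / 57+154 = 514744 / 3933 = 130.88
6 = 6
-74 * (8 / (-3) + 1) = 123.33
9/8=1.12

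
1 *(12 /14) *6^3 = 1296 /7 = 185.14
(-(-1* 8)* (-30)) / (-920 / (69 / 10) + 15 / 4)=576 / 311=1.85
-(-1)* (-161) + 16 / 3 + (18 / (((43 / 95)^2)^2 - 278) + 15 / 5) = -10373451900392 / 67919564847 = -152.73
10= 10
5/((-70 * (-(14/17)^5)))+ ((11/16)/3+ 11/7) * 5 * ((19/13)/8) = 1076731171/587303808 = 1.83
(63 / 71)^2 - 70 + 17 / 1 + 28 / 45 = -11703032 / 226845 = -51.59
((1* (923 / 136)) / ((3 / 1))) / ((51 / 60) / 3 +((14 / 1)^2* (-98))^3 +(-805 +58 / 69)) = -106145 / 332509796118828906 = -0.00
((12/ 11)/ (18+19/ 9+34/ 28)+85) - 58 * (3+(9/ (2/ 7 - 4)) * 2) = 73823485/ 384241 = 192.13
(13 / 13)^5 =1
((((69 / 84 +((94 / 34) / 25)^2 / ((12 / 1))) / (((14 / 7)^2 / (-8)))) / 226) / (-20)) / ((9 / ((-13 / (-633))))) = 40555411 / 48837318862500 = 0.00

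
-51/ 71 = -0.72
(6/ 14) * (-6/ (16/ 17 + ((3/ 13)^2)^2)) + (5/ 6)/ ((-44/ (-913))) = 1121763481/ 77003304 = 14.57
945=945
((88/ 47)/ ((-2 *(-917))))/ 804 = 11/ 8662899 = 0.00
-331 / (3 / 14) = -4634 / 3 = -1544.67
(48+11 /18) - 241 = -3463 /18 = -192.39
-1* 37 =-37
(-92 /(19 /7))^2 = 414736 /361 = 1148.85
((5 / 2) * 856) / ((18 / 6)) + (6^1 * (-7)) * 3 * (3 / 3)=1762 / 3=587.33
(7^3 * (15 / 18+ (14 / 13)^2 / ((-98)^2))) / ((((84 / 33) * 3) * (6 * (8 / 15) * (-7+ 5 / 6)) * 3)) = -2277605 / 3601728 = -0.63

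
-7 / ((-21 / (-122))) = -122 / 3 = -40.67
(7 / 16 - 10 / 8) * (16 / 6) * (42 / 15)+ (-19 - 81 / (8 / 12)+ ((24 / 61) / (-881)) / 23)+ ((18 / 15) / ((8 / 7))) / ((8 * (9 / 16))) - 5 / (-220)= -23871701627 / 163157676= -146.31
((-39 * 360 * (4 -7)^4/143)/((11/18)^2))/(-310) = 68.69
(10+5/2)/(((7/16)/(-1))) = -200/7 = -28.57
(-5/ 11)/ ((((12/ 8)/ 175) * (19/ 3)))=-1750/ 209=-8.37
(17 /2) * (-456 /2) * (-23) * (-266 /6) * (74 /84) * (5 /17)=-1536055 /3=-512018.33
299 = 299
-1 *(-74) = 74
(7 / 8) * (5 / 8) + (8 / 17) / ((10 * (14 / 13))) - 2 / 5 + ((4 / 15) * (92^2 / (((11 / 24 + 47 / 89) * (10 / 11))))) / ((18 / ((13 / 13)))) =72221868289 / 515793600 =140.02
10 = 10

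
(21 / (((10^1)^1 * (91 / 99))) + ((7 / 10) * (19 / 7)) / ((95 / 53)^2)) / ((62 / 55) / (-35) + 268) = 3418646 / 318529965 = 0.01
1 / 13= 0.08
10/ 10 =1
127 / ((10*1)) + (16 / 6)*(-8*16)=-9859 / 30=-328.63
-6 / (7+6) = -6 / 13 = -0.46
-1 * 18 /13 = -18 /13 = -1.38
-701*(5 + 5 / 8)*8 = -31545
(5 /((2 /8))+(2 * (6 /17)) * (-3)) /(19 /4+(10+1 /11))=13376 /11101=1.20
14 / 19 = 0.74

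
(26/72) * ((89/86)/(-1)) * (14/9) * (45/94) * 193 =-7815535/145512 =-53.71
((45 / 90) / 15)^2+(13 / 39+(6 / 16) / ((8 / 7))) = 9541 / 14400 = 0.66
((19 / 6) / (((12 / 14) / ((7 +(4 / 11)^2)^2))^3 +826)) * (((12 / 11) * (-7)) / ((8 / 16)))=-37691249153768316467942 / 643726864275706527010189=-0.06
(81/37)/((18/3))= 0.36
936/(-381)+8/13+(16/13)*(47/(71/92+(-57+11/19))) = -462656992/160601025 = -2.88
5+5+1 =11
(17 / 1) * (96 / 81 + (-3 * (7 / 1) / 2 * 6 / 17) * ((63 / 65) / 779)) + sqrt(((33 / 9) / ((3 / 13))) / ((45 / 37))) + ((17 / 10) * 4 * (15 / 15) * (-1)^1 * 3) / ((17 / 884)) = -1422829139 / 1367145 + sqrt(26455) / 45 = -1037.12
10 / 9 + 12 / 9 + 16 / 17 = 518 / 153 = 3.39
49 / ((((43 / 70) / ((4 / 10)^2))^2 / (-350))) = -1163.49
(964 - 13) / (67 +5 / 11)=10461 / 742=14.10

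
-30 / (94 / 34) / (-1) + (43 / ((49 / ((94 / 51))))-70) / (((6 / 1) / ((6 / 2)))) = -2741378 / 117453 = -23.34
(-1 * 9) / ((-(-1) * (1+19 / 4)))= -36 / 23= -1.57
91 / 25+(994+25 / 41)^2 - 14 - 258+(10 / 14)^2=2036533817229 / 2059225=988980.72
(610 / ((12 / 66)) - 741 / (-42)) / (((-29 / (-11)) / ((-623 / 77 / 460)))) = -4202313 / 186760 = -22.50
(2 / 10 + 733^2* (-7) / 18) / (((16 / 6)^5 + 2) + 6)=-507737619 / 347120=-1462.71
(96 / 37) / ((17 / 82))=7872 / 629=12.52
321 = 321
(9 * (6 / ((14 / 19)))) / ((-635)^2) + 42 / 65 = 23716299 / 36693475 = 0.65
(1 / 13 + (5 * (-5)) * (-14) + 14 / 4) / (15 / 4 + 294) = 18386 / 15483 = 1.19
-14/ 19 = -0.74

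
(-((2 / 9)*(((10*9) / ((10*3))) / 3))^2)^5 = -1024 / 3486784401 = -0.00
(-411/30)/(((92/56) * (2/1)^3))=-959/920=-1.04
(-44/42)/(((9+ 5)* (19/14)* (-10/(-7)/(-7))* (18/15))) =77/342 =0.23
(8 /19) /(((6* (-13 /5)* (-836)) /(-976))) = -4880 /154869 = -0.03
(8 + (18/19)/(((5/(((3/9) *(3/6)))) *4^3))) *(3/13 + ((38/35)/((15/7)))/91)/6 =11208737/35568000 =0.32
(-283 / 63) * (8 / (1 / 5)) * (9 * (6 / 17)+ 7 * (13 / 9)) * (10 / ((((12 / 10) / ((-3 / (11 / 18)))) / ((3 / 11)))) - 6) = 15925383520 / 388773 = 40963.19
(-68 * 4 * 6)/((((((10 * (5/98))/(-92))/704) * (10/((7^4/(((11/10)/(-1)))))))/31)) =-35045954248704/25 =-1401838169948.16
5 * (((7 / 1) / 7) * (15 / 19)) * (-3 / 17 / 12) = -75 / 1292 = -0.06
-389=-389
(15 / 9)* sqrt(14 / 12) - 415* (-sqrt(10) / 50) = 5* sqrt(42) / 18 + 83* sqrt(10) / 10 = 28.05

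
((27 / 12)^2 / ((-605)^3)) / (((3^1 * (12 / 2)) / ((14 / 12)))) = -21 / 14172488000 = -0.00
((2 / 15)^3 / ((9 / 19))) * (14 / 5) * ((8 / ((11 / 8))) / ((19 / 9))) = 7168 / 185625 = 0.04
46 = 46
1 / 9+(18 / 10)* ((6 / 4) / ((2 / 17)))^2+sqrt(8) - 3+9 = 2* sqrt(2)+215081 / 720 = 301.55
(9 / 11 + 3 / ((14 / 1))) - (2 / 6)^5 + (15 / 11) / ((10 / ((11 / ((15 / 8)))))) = 342103 / 187110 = 1.83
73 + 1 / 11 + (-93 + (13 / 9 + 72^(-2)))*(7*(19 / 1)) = -690205513 / 57024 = -12103.77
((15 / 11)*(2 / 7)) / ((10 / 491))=1473 / 77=19.13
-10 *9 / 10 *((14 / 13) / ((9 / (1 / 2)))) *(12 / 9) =-28 / 39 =-0.72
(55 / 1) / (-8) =-55 / 8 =-6.88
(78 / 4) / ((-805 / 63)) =-351 / 230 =-1.53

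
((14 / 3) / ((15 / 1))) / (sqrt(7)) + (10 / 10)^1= 2 * sqrt(7) / 45 + 1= 1.12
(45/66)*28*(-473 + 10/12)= -99155/11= -9014.09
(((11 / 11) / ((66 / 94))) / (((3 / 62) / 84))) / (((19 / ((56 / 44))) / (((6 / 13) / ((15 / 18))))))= 13707456 / 149435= 91.73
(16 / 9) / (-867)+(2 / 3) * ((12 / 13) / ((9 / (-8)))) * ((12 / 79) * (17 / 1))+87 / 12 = 187052813 / 32054724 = 5.84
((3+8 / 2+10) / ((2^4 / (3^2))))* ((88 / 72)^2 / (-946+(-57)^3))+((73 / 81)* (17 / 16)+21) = 2648469505 / 120618072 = 21.96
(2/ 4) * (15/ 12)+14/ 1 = 117/ 8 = 14.62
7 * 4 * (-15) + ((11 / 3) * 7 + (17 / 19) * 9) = -22018 / 57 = -386.28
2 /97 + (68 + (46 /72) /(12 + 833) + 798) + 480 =3971759111 /2950740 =1346.02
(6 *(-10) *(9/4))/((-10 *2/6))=81/2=40.50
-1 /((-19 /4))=0.21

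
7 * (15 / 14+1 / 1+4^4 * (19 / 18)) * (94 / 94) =34309 / 18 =1906.06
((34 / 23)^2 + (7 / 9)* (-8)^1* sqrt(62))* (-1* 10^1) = 468.09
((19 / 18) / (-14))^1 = -19 / 252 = -0.08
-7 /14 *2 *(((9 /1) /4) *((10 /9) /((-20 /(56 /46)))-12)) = 1249 /46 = 27.15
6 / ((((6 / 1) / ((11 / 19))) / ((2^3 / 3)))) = 88 / 57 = 1.54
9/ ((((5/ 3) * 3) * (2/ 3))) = 27/ 10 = 2.70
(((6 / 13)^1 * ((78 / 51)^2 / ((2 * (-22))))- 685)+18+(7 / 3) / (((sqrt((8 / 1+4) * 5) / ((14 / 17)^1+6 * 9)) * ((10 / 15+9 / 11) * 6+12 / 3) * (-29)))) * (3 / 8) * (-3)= 750.45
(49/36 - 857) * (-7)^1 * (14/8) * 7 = 10565429/144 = 73371.03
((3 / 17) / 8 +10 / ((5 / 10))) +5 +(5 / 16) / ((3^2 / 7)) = 61849 / 2448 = 25.27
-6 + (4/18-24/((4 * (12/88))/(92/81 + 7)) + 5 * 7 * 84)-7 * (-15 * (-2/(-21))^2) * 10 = 1466132/567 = 2585.77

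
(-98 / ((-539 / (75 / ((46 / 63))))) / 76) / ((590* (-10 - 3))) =-945 / 29495752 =-0.00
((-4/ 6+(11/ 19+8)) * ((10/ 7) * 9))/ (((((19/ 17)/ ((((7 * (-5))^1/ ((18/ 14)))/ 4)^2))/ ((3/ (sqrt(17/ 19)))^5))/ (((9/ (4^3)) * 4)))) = 1566266625 * sqrt(323)/ 36992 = 760955.29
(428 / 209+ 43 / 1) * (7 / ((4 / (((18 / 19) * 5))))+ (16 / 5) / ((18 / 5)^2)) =247379125 / 643302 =384.55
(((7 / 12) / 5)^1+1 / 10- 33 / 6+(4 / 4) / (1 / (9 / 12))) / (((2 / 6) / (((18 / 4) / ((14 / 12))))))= -1836 / 35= -52.46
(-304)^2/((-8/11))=-127072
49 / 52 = 0.94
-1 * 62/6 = -31/3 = -10.33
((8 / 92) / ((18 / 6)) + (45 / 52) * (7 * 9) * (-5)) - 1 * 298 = -2047195 / 3588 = -570.57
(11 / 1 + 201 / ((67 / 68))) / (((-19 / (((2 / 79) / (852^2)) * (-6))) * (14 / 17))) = 3655 / 1271178888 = 0.00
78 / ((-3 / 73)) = -1898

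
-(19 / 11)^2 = -361 / 121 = -2.98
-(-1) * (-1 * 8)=-8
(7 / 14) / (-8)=-1 / 16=-0.06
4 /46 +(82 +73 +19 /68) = 242993 /1564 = 155.37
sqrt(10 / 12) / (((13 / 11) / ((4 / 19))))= 22*sqrt(30) / 741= 0.16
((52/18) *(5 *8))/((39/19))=1520/27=56.30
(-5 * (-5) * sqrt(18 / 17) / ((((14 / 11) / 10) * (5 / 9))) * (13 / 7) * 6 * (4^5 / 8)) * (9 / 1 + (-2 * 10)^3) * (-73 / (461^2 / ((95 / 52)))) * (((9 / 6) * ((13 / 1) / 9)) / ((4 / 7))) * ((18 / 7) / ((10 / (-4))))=-308112905786400 * sqrt(34) / 177029993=-10148514.96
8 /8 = 1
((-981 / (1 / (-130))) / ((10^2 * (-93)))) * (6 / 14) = -12753 / 2170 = -5.88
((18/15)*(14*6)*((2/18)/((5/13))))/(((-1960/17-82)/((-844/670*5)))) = 200872/216075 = 0.93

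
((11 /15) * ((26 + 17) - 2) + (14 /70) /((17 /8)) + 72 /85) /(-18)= -7907 /4590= -1.72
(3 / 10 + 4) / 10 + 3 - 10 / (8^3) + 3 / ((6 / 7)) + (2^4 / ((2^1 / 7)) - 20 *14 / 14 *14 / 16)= 290627 / 6400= 45.41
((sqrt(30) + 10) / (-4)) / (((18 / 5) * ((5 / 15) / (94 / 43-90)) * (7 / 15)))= 11800 * sqrt(30) / 301 + 118000 / 301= 606.75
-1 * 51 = -51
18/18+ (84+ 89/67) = 5784/67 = 86.33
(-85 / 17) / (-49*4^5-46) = 5 / 50222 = 0.00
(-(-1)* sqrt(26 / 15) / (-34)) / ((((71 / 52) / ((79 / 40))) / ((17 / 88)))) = -1027* sqrt(390) / 1874400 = -0.01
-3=-3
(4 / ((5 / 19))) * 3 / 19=12 / 5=2.40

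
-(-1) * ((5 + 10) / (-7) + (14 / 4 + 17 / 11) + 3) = 909 / 154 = 5.90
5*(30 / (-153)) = -50 / 51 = -0.98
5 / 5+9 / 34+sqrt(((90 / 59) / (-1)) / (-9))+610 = sqrt(590) / 59+20783 / 34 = 611.68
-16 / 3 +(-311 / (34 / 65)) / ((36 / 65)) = -1320503 / 1224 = -1078.84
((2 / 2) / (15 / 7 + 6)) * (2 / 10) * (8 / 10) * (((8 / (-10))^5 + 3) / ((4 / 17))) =993769 / 4453125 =0.22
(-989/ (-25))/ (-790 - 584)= -989/ 34350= -0.03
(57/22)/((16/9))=513/352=1.46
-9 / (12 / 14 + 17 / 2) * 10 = -1260 / 131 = -9.62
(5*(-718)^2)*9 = 23198580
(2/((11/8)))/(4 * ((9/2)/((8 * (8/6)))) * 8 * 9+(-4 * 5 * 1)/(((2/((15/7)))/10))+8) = -224/13057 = -0.02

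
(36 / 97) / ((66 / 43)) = 258 / 1067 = 0.24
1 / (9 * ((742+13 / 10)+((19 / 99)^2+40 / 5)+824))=10890 / 154398763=0.00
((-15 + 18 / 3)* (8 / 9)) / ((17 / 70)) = -560 / 17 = -32.94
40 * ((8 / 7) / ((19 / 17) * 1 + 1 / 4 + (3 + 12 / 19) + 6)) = 413440 / 99477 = 4.16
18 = 18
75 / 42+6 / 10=167 / 70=2.39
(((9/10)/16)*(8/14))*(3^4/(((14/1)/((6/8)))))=0.14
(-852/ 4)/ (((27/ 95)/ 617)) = -4161665/ 9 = -462407.22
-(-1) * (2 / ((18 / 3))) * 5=5 / 3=1.67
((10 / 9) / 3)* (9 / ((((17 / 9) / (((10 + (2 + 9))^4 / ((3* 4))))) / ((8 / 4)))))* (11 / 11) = 972405 / 17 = 57200.29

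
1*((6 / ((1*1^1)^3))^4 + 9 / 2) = 2601 / 2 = 1300.50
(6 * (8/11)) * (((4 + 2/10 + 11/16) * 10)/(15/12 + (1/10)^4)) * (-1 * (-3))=7820000/15279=511.81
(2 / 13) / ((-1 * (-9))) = 2 / 117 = 0.02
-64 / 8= -8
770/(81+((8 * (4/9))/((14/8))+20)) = 48510/6491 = 7.47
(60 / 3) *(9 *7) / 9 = 140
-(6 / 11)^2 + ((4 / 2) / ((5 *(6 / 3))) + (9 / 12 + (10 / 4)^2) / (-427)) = -4204 / 36905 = -0.11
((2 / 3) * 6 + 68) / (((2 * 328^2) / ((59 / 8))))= 0.00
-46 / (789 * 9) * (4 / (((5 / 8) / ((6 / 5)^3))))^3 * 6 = -3375642968064 / 64208984375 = -52.57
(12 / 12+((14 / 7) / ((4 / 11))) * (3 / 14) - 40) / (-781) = 1059 / 21868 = 0.05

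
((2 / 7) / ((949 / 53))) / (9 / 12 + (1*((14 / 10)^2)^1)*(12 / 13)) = 10600 / 1700097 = 0.01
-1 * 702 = -702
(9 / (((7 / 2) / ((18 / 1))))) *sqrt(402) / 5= 324 *sqrt(402) / 35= 185.61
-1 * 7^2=-49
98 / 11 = 8.91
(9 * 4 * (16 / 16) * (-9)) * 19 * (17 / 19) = -5508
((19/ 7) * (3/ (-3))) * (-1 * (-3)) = -57/ 7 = -8.14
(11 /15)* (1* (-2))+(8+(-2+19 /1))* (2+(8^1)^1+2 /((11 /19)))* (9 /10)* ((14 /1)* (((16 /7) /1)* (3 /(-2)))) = -2397842 /165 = -14532.38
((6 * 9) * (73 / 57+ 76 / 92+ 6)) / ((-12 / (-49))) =781158 / 437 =1787.55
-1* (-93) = 93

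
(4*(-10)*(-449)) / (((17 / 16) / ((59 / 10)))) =1695424 / 17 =99730.82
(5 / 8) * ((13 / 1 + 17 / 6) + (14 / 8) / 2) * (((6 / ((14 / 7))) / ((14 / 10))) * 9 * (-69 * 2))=-6225525 / 224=-27792.52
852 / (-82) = -426 / 41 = -10.39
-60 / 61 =-0.98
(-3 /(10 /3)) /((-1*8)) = 9 /80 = 0.11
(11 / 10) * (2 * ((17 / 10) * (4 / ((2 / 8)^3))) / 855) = 1.12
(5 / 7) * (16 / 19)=80 / 133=0.60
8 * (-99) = -792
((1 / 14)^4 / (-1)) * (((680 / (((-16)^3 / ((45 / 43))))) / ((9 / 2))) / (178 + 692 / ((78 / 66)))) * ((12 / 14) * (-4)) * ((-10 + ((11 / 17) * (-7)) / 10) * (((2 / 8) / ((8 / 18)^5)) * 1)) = 20461364235 / 30087966101602304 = 0.00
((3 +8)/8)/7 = 11/56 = 0.20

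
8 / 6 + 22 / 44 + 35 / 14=13 / 3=4.33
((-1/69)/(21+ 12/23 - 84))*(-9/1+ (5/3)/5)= -26/12933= -0.00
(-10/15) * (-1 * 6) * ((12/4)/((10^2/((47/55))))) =141/1375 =0.10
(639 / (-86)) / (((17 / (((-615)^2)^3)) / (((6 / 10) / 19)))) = -20744491956461915625 / 27778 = -746795736066740.43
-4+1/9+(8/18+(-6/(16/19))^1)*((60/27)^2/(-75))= -7543/2187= -3.45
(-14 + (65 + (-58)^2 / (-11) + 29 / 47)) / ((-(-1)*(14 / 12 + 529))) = -788532 / 1644577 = -0.48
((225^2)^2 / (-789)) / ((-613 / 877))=749218359375 / 161219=4647208.82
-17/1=-17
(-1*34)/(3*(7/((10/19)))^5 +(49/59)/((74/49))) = -7422200000/272541967353257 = -0.00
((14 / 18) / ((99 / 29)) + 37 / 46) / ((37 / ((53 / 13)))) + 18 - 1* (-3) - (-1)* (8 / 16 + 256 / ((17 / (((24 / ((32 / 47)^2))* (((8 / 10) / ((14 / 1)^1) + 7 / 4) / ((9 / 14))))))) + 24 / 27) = 2214.18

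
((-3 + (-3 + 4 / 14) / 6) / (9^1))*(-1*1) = 145 / 378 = 0.38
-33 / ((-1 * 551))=33 / 551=0.06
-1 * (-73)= 73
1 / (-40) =-0.02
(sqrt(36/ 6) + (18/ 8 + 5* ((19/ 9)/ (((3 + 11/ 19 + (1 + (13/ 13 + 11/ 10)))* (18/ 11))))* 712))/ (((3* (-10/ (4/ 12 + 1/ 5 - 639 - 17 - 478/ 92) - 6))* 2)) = -19.28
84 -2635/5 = -443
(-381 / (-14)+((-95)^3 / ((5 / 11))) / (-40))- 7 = 2641847 / 56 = 47175.84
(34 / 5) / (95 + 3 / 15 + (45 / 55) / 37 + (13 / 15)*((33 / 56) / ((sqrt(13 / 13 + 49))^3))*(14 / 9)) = 434400752412000000 / 6083023164710643599 - 7248468942000*sqrt(2) / 6083023164710643599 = 0.07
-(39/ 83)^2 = -1521/ 6889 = -0.22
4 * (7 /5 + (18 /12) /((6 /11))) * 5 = 83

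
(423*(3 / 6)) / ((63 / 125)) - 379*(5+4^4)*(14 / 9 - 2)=621371 / 14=44383.64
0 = 0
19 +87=106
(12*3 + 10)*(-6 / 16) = -17.25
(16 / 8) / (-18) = -0.11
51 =51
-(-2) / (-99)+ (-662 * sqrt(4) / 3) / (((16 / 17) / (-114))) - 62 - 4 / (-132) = 10572113 / 198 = 53394.51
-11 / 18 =-0.61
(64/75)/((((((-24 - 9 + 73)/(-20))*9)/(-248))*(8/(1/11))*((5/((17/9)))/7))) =0.35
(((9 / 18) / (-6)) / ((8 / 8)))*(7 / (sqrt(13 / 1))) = -7*sqrt(13) / 156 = -0.16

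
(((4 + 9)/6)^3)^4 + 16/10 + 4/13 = 1514645453970929/141490851840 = 10704.90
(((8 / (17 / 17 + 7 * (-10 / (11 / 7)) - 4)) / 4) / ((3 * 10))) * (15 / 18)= -11 / 9414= -0.00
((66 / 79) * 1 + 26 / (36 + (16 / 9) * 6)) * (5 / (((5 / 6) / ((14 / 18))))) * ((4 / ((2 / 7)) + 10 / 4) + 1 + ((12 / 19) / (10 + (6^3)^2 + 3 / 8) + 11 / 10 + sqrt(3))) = 2567 * sqrt(3) / 395 + 1693389208419 / 14009245775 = 132.13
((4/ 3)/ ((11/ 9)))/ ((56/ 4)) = 6/ 77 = 0.08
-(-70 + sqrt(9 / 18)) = 70 -sqrt(2) / 2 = 69.29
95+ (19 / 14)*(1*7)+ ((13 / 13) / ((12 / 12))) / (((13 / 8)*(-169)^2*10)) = 104.50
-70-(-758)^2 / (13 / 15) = -8619370 / 13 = -663028.46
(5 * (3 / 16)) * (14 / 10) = 21 / 16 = 1.31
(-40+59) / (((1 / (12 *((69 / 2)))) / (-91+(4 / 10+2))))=-3484638 / 5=-696927.60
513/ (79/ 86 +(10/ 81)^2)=289458198/ 526919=549.34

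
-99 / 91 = -1.09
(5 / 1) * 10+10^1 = 60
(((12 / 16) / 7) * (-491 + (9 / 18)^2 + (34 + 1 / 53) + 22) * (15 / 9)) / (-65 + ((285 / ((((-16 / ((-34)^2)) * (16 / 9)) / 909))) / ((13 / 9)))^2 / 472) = -1882024495104 / 2728896816978100642951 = -0.00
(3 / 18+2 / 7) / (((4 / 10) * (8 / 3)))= 95 / 224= 0.42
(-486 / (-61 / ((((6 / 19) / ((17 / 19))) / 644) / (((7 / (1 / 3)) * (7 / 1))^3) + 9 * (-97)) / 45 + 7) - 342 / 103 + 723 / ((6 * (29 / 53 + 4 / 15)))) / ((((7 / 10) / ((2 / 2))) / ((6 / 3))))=215.23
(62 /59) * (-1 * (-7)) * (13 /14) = 403 /59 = 6.83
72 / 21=24 / 7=3.43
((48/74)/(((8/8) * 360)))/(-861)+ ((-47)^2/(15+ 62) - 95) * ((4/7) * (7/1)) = -1394244371/5256405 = -265.25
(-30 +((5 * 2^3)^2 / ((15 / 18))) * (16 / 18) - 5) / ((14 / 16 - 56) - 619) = -40120 / 16179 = -2.48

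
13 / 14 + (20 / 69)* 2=1.51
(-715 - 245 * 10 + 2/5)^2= 250367329/25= 10014693.16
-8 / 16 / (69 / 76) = -38 / 69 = -0.55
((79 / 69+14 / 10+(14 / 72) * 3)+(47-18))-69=-16961 / 460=-36.87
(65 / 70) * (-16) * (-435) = 45240 / 7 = 6462.86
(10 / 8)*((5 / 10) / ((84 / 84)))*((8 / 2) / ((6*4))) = 5 / 48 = 0.10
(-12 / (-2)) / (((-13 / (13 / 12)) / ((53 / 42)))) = -53 / 84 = -0.63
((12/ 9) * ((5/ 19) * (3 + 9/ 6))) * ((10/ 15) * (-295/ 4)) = -1475/ 19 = -77.63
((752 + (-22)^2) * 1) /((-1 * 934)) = -618 /467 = -1.32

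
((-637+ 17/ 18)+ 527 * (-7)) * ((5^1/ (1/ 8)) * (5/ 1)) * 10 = -77851000/ 9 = -8650111.11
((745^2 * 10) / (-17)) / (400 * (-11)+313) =79.88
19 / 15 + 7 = 124 / 15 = 8.27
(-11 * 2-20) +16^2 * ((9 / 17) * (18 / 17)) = 29334 / 289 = 101.50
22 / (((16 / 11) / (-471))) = -7123.88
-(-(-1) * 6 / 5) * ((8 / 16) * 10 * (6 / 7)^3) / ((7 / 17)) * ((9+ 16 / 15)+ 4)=-1549584 / 12005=-129.08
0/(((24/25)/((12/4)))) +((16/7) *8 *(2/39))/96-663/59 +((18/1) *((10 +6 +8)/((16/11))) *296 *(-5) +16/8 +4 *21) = -21236365679/48321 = -439485.23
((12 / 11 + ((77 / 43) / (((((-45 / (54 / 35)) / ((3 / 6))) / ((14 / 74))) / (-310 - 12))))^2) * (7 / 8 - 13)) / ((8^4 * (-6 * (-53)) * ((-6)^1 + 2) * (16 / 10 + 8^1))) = 322703272517 / 290141665296384000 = 0.00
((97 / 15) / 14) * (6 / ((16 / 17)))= 1649 / 560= 2.94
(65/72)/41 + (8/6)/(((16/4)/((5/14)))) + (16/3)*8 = 884579/20664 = 42.81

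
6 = 6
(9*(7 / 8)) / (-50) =-63 / 400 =-0.16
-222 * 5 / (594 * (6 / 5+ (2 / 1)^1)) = -925 / 1584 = -0.58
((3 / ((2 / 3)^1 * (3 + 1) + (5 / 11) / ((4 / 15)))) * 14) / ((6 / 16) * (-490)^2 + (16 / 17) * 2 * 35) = 26928 / 252521165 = 0.00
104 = 104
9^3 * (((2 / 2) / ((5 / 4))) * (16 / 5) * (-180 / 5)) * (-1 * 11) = 18475776 / 25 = 739031.04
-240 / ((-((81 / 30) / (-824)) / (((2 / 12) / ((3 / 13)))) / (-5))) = 21424000 / 81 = 264493.83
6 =6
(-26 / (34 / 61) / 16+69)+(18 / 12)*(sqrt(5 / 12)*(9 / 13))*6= 27*sqrt(15) / 26+17975 / 272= 70.11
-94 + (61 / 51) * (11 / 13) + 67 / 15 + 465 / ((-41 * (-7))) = -27559367 / 317135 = -86.90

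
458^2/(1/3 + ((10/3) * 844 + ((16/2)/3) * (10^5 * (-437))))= -629292/349591559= -0.00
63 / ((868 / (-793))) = -7137 / 124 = -57.56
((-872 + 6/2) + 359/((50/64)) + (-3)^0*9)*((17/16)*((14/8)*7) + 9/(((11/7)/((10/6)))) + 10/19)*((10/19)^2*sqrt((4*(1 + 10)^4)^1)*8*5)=-170053169220/6859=-24792705.82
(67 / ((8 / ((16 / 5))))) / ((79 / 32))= 4288 / 395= 10.86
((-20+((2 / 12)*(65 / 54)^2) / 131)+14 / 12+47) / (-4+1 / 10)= -24831365 / 3437964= -7.22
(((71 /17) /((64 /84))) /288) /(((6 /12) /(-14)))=-3479 /6528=-0.53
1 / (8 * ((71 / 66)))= 33 / 284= 0.12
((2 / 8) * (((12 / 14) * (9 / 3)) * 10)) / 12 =15 / 28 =0.54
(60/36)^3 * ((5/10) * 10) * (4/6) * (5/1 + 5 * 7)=617.28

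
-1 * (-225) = 225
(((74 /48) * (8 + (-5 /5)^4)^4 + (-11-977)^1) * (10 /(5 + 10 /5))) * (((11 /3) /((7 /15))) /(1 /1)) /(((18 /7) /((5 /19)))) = 100395625 /9576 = 10484.09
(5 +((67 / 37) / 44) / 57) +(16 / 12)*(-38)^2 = 59709093 / 30932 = 1930.33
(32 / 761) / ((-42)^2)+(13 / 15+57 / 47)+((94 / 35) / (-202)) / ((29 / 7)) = 479611441349 / 230999202315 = 2.08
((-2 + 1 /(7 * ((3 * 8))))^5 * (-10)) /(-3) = -105.09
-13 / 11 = -1.18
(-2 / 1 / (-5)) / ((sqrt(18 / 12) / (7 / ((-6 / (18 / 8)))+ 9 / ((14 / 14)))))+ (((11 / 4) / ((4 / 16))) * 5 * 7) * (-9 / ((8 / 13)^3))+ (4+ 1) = -14861.29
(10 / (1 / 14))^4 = 384160000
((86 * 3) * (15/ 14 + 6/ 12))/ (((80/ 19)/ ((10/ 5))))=26961/ 140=192.58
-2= -2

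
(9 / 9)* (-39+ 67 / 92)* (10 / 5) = -3521 / 46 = -76.54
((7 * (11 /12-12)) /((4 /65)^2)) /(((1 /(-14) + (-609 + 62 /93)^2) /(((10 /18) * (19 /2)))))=-0.29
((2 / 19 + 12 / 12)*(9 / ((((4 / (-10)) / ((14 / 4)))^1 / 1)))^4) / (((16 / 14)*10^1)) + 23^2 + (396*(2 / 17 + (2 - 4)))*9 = 3713246.93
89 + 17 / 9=818 / 9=90.89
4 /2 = 2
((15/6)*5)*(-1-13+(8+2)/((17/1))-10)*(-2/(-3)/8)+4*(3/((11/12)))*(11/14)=-20137/1428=-14.10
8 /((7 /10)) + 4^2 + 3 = 213 /7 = 30.43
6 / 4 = 3 / 2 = 1.50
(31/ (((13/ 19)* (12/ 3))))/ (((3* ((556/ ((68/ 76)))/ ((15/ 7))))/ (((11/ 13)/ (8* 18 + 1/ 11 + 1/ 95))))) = 1781725/ 23305327136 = 0.00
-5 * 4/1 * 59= -1180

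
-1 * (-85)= 85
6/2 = 3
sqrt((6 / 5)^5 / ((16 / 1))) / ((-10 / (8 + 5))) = -117*sqrt(30) / 1250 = -0.51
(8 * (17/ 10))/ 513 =68/ 2565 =0.03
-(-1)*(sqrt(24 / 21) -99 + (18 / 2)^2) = -18 + 2*sqrt(14) / 7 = -16.93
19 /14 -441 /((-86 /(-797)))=-1229761 /301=-4085.58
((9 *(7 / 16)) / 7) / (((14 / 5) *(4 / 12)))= 135 / 224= 0.60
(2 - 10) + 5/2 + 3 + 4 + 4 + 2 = 15/2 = 7.50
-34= -34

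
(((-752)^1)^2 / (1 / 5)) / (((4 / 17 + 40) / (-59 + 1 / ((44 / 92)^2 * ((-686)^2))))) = -10092997582495600 / 2434275459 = -4146201.92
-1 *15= -15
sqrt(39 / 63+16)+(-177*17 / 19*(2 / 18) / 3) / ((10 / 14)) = -7021 / 855+sqrt(7329) / 21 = -4.14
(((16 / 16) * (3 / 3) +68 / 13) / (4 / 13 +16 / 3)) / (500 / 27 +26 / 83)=544563 / 9284440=0.06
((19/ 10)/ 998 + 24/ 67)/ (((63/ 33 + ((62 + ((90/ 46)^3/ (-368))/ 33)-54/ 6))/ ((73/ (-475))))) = -216436617568556/ 214734759282140375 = -0.00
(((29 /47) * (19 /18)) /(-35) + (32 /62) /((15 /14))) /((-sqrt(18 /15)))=-85019 * sqrt(30) /1101492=-0.42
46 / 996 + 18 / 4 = 1132 / 249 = 4.55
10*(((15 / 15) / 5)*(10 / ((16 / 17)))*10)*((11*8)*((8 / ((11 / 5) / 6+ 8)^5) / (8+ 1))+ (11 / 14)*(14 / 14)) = 4668781437723425 / 27895017535028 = 167.37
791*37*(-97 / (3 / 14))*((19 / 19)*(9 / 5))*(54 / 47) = -27398395.46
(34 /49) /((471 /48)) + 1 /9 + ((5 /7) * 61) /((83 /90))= 272552837 /5746671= 47.43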